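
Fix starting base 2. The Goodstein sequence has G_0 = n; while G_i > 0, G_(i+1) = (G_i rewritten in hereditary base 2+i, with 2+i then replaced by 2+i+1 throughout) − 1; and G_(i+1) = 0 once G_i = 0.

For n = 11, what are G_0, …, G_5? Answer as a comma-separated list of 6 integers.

(0) 11|_2 = 2^(2 + 1) + 2 + 1 ↦ 3^(3 + 1) + 3 + 1|_3 = 85 ⇒ 84
(1) 84|_3 = 3^(3 + 1) + 3 ↦ 4^(4 + 1) + 4|_4 = 1028 ⇒ 1027
(2) 1027|_4 = 4^(4 + 1) + 3 ↦ 5^(5 + 1) + 3|_5 = 15628 ⇒ 15627
(3) 15627|_5 = 5^(5 + 1) + 2 ↦ 6^(6 + 1) + 2|_6 = 279938 ⇒ 279937
(4) 279937|_6 = 6^(6 + 1) + 1 ↦ 7^(7 + 1) + 1|_7 = 5764802 ⇒ 5764801

11, 84, 1027, 15627, 279937, 5764801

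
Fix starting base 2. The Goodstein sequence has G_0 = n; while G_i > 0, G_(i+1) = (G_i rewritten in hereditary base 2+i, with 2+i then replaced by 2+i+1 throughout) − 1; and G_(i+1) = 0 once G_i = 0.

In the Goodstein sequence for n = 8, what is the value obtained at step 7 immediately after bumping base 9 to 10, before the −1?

20000000212

[0] 8 ≡ 2^(2 + 1) (base 2). Lift 3: 81. −1: 80.
[1] 80 ≡ 2·3^3 + 2·3^2 + 2·3 + 2 (base 3). Lift 4: 554. −1: 553.
[2] 553 ≡ 2·4^4 + 2·4^2 + 2·4 + 1 (base 4). Lift 5: 6311. −1: 6310.
[3] 6310 ≡ 2·5^5 + 2·5^2 + 2·5 (base 5). Lift 6: 93396. −1: 93395.
[4] 93395 ≡ 2·6^6 + 2·6^2 + 6 + 5 (base 6). Lift 7: 1647196. −1: 1647195.
[5] 1647195 ≡ 2·7^7 + 2·7^2 + 7 + 4 (base 7). Lift 8: 33554572. −1: 33554571.
[6] 33554571 ≡ 2·8^8 + 2·8^2 + 8 + 3 (base 8). Lift 9: 774841152. −1: 774841151.
[7] 774841151 ≡ 2·9^9 + 2·9^2 + 9 + 2 (base 9). Lift 10: 20000000212. −1: 20000000211.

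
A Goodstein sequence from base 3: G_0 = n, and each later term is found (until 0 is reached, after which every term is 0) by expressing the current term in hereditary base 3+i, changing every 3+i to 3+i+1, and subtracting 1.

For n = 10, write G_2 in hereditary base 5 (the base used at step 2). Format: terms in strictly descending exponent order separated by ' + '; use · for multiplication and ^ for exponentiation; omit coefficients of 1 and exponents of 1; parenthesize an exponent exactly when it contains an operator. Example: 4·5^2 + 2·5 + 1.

[0] 10 ≡ 3^2 + 1 (base 3). Lift 4: 17. −1: 16.
[1] 16 ≡ 4^2 (base 4). Lift 5: 25. −1: 24.
[2] 24 ≡ 4·5 + 4 (base 5). Lift 6: 28. −1: 27.

4·5 + 4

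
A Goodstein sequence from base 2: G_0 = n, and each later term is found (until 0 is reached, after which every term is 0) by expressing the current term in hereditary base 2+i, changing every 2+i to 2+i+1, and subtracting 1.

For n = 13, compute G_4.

base 2: 13 = 2^(2 + 1) + 2^2 + 1; at 3: 3^(3 + 1) + 3^3 + 1 = 109; next = 108
base 3: 108 = 3^(3 + 1) + 3^3; at 4: 4^(4 + 1) + 4^4 = 1280; next = 1279
base 4: 1279 = 4^(4 + 1) + 3·4^3 + 3·4^2 + 3·4 + 3; at 5: 5^(5 + 1) + 3·5^3 + 3·5^2 + 3·5 + 3 = 16093; next = 16092
base 5: 16092 = 5^(5 + 1) + 3·5^3 + 3·5^2 + 3·5 + 2; at 6: 6^(6 + 1) + 3·6^3 + 3·6^2 + 3·6 + 2 = 280712; next = 280711
base 6: 280711 = 6^(6 + 1) + 3·6^3 + 3·6^2 + 3·6 + 1; at 7: 7^(7 + 1) + 3·7^3 + 3·7^2 + 3·7 + 1 = 5765999; next = 5765998

280711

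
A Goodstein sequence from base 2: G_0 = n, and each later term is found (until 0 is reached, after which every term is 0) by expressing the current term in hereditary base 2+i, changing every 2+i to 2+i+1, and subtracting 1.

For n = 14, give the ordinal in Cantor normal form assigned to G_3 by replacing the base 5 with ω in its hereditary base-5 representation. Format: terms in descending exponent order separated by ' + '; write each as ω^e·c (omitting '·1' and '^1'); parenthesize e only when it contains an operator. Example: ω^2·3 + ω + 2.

ω^(ω + 1) + ω^ω

base 2: 14 = 2^(2 + 1) + 2^2 + 2; at 3: 3^(3 + 1) + 3^3 + 3 = 111; next = 110
base 3: 110 = 3^(3 + 1) + 3^3 + 2; at 4: 4^(4 + 1) + 4^4 + 2 = 1282; next = 1281
base 4: 1281 = 4^(4 + 1) + 4^4 + 1; at 5: 5^(5 + 1) + 5^5 + 1 = 18751; next = 18750
base 5: 18750 = 5^(5 + 1) + 5^5; at 6: 6^(6 + 1) + 6^6 = 326592; next = 326591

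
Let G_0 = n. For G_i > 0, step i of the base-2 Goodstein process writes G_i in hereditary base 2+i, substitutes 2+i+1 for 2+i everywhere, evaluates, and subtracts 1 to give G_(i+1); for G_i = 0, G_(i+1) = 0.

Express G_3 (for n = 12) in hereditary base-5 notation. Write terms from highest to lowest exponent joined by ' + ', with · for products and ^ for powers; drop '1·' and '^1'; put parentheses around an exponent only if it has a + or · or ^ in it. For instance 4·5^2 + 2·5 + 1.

G_0=12  [base 2] 2^(2 + 1) + 2^2  →[2↦3]→  3^(3 + 1) + 3^3 = 108  −1 ⇒ G_1=107
G_1=107  [base 3] 3^(3 + 1) + 2·3^2 + 2·3 + 2  →[3↦4]→  4^(4 + 1) + 2·4^2 + 2·4 + 2 = 1066  −1 ⇒ G_2=1065
G_2=1065  [base 4] 4^(4 + 1) + 2·4^2 + 2·4 + 1  →[4↦5]→  5^(5 + 1) + 2·5^2 + 2·5 + 1 = 15686  −1 ⇒ G_3=15685

5^(5 + 1) + 2·5^2 + 2·5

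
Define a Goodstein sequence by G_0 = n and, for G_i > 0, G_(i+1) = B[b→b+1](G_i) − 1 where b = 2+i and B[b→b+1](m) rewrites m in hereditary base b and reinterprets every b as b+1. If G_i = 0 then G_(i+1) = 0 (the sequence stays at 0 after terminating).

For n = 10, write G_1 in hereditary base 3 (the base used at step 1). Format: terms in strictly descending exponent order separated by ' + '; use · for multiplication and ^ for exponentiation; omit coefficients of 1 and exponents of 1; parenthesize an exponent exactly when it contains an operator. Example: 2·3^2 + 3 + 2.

G_0=10  [base 2] 2^(2 + 1) + 2  →[2↦3]→  3^(3 + 1) + 3 = 84  −1 ⇒ G_1=83
G_1=83  [base 3] 3^(3 + 1) + 2  →[3↦4]→  4^(4 + 1) + 2 = 1026  −1 ⇒ G_2=1025

3^(3 + 1) + 2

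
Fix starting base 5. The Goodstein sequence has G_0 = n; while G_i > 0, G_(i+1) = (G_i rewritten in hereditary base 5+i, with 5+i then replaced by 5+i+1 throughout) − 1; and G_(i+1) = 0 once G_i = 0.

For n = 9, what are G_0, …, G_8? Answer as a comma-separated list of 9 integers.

9, 9, 9, 9, 9, 9, 8, 7, 6

step 0: 9 = 5 + 4; sub 6 for 5: 6 + 4; = 10; G_1 = 10−1 = 9
step 1: 9 = 6 + 3; sub 7 for 6: 7 + 3; = 10; G_2 = 10−1 = 9
step 2: 9 = 7 + 2; sub 8 for 7: 8 + 2; = 10; G_3 = 10−1 = 9
step 3: 9 = 8 + 1; sub 9 for 8: 9 + 1; = 10; G_4 = 10−1 = 9
step 4: 9 = 9; sub 10 for 9: 10; = 10; G_5 = 10−1 = 9
step 5: 9 = 9; sub 11 for 10: 9; = 9; G_6 = 9−1 = 8
step 6: 8 = 8; sub 12 for 11: 8; = 8; G_7 = 8−1 = 7
step 7: 7 = 7; sub 13 for 12: 7; = 7; G_8 = 7−1 = 6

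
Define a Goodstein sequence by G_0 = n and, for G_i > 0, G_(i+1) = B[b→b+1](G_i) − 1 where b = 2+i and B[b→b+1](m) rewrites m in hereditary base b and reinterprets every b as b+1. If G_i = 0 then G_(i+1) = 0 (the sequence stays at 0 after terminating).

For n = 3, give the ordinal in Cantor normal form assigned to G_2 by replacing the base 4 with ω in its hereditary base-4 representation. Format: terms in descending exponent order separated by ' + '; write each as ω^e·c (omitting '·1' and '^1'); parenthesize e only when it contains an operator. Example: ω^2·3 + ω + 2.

3

base 2: 3 = 2 + 1; at 3: 3 + 1 = 4; next = 3
base 3: 3 = 3; at 4: 4 = 4; next = 3
base 4: 3 = 3; at 5: 3 = 3; next = 2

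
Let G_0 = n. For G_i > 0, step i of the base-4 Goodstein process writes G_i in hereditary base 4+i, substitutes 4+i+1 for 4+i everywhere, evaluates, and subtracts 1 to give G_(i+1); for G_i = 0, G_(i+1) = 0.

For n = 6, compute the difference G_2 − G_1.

6 —HB4→ 4 + 2 —bump→ 5 + 2 = 7 —(−1)→ 6
6 —HB5→ 5 + 1 —bump→ 6 + 1 = 7 —(−1)→ 6

0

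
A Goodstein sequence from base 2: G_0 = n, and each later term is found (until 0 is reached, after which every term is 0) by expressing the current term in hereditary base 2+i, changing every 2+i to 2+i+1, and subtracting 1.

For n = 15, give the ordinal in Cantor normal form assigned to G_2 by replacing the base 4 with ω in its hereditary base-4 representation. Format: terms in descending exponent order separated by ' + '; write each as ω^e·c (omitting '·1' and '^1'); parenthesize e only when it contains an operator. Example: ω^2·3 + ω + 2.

ω^(ω + 1) + ω^ω + 3

base 2: 15 = 2^(2 + 1) + 2^2 + 2 + 1; at 3: 3^(3 + 1) + 3^3 + 3 + 1 = 112; next = 111
base 3: 111 = 3^(3 + 1) + 3^3 + 3; at 4: 4^(4 + 1) + 4^4 + 4 = 1284; next = 1283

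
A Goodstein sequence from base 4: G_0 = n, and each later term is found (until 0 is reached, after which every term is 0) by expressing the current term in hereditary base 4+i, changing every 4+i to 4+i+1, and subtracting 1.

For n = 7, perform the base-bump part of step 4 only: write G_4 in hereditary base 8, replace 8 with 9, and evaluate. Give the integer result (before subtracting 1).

base 4: 7 = 4 + 3; at 5: 5 + 3 = 8; next = 7
base 5: 7 = 5 + 2; at 6: 6 + 2 = 8; next = 7
base 6: 7 = 6 + 1; at 7: 7 + 1 = 8; next = 7
base 7: 7 = 7; at 8: 8 = 8; next = 7
base 8: 7 = 7; at 9: 7 = 7; next = 6

7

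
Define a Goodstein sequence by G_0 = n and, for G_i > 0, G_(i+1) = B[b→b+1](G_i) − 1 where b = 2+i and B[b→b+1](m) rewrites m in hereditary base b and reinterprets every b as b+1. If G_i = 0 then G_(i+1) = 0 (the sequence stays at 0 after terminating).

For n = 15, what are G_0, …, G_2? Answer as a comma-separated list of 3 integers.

15, 111, 1283

15 —HB2→ 2^(2 + 1) + 2^2 + 2 + 1 —bump→ 3^(3 + 1) + 3^3 + 3 + 1 = 112 —(−1)→ 111
111 —HB3→ 3^(3 + 1) + 3^3 + 3 —bump→ 4^(4 + 1) + 4^4 + 4 = 1284 —(−1)→ 1283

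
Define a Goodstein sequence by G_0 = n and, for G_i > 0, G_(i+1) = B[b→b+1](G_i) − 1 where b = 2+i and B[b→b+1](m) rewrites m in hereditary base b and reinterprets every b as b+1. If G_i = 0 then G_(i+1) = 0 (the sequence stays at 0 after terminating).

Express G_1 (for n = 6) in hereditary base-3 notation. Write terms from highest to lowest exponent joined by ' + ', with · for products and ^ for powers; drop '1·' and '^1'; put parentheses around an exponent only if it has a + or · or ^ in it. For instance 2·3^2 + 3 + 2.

6 —HB2→ 2^2 + 2 —bump→ 3^3 + 3 = 30 —(−1)→ 29
29 —HB3→ 3^3 + 2 —bump→ 4^4 + 2 = 258 —(−1)→ 257

3^3 + 2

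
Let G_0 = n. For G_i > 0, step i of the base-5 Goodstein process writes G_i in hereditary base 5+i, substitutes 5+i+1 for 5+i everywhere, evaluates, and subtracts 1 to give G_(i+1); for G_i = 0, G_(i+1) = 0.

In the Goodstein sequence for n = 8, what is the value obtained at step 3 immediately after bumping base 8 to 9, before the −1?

9

8 —HB5→ 5 + 3 —bump→ 6 + 3 = 9 —(−1)→ 8
8 —HB6→ 6 + 2 —bump→ 7 + 2 = 9 —(−1)→ 8
8 —HB7→ 7 + 1 —bump→ 8 + 1 = 9 —(−1)→ 8
8 —HB8→ 8 —bump→ 9 = 9 —(−1)→ 8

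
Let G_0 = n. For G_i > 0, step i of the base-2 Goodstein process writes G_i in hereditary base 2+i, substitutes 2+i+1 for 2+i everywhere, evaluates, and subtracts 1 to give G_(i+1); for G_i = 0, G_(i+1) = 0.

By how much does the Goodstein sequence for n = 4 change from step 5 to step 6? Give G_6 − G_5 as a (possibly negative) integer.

30

(0) 4|_2 = 2^2 ↦ 3^3|_3 = 27 ⇒ 26
(1) 26|_3 = 2·3^2 + 2·3 + 2 ↦ 2·4^2 + 2·4 + 2|_4 = 42 ⇒ 41
(2) 41|_4 = 2·4^2 + 2·4 + 1 ↦ 2·5^2 + 2·5 + 1|_5 = 61 ⇒ 60
(3) 60|_5 = 2·5^2 + 2·5 ↦ 2·6^2 + 2·6|_6 = 84 ⇒ 83
(4) 83|_6 = 2·6^2 + 6 + 5 ↦ 2·7^2 + 7 + 5|_7 = 110 ⇒ 109
(5) 109|_7 = 2·7^2 + 7 + 4 ↦ 2·8^2 + 8 + 4|_8 = 140 ⇒ 139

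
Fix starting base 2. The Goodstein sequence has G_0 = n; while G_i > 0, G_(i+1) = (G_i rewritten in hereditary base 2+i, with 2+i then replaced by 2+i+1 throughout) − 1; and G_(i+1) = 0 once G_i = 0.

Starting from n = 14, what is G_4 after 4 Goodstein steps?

326591

step 0: 14 = 2^(2 + 1) + 2^2 + 2; sub 3 for 2: 3^(3 + 1) + 3^3 + 3; = 111; G_1 = 111−1 = 110
step 1: 110 = 3^(3 + 1) + 3^3 + 2; sub 4 for 3: 4^(4 + 1) + 4^4 + 2; = 1282; G_2 = 1282−1 = 1281
step 2: 1281 = 4^(4 + 1) + 4^4 + 1; sub 5 for 4: 5^(5 + 1) + 5^5 + 1; = 18751; G_3 = 18751−1 = 18750
step 3: 18750 = 5^(5 + 1) + 5^5; sub 6 for 5: 6^(6 + 1) + 6^6; = 326592; G_4 = 326592−1 = 326591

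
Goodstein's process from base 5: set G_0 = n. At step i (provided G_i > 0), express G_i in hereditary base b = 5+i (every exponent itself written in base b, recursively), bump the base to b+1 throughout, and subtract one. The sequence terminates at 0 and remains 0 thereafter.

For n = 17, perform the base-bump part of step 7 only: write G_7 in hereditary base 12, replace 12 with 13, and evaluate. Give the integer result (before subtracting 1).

G_0 = 17. HB_5(17) = 3·5 + 2. Bump = 20. G_1 = 19.
G_1 = 19. HB_6(19) = 3·6 + 1. Bump = 22. G_2 = 21.
G_2 = 21. HB_7(21) = 3·7. Bump = 24. G_3 = 23.
G_3 = 23. HB_8(23) = 2·8 + 7. Bump = 25. G_4 = 24.
G_4 = 24. HB_9(24) = 2·9 + 6. Bump = 26. G_5 = 25.
G_5 = 25. HB_10(25) = 2·10 + 5. Bump = 27. G_6 = 26.
G_6 = 26. HB_11(26) = 2·11 + 4. Bump = 28. G_7 = 27.
G_7 = 27. HB_12(27) = 2·12 + 3. Bump = 29. G_8 = 28.

29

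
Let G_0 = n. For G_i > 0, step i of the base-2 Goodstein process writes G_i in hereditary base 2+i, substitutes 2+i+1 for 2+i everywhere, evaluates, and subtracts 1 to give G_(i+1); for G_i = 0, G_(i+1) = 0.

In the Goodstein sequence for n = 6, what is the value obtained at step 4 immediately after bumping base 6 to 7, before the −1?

98040

G_0 = 6. HB_2(6) = 2^2 + 2. Bump = 30. G_1 = 29.
G_1 = 29. HB_3(29) = 3^3 + 2. Bump = 258. G_2 = 257.
G_2 = 257. HB_4(257) = 4^4 + 1. Bump = 3126. G_3 = 3125.
G_3 = 3125. HB_5(3125) = 5^5. Bump = 46656. G_4 = 46655.
G_4 = 46655. HB_6(46655) = 5·6^5 + 5·6^4 + 5·6^3 + 5·6^2 + 5·6 + 5. Bump = 98040. G_5 = 98039.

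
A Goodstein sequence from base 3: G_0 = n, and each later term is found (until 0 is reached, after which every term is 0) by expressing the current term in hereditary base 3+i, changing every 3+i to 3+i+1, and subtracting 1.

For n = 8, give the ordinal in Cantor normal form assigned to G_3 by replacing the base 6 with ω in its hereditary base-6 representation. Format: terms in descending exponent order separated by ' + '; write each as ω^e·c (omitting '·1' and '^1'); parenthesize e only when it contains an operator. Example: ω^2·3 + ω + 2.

ω + 5

G_0=8  [base 3] 2·3 + 2  →[3↦4]→  2·4 + 2 = 10  −1 ⇒ G_1=9
G_1=9  [base 4] 2·4 + 1  →[4↦5]→  2·5 + 1 = 11  −1 ⇒ G_2=10
G_2=10  [base 5] 2·5  →[5↦6]→  2·6 = 12  −1 ⇒ G_3=11
G_3=11  [base 6] 6 + 5  →[6↦7]→  7 + 5 = 12  −1 ⇒ G_4=11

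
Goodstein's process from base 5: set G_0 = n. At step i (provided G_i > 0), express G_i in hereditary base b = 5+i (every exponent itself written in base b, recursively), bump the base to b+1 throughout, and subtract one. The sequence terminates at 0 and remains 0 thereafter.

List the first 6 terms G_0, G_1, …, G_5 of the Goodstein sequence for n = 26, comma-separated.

i=0: 26 = 5^2 + 1 (b=5); 5→6: 6^2 + 1 = 37; 37−1 = 36
i=1: 36 = 6^2 (b=6); 6→7: 7^2 = 49; 49−1 = 48
i=2: 48 = 6·7 + 6 (b=7); 7→8: 6·8 + 6 = 54; 54−1 = 53
i=3: 53 = 6·8 + 5 (b=8); 8→9: 6·9 + 5 = 59; 59−1 = 58
i=4: 58 = 6·9 + 4 (b=9); 9→10: 6·10 + 4 = 64; 64−1 = 63

26, 36, 48, 53, 58, 63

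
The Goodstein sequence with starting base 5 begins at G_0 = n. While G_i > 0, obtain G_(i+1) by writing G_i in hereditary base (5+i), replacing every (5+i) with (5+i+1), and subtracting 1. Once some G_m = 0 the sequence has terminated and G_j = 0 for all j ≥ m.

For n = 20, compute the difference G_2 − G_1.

2

(0) 20|_5 = 4·5 ↦ 4·6|_6 = 24 ⇒ 23
(1) 23|_6 = 3·6 + 5 ↦ 3·7 + 5|_7 = 26 ⇒ 25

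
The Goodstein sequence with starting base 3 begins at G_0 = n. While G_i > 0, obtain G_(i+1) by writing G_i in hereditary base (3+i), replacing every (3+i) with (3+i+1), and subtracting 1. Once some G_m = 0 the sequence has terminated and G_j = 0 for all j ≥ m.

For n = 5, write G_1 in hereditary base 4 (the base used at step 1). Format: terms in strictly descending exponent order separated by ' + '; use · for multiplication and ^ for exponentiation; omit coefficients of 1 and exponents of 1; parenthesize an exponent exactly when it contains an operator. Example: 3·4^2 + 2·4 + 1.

4 + 1

5 —HB3→ 3 + 2 —bump→ 4 + 2 = 6 —(−1)→ 5
5 —HB4→ 4 + 1 —bump→ 5 + 1 = 6 —(−1)→ 5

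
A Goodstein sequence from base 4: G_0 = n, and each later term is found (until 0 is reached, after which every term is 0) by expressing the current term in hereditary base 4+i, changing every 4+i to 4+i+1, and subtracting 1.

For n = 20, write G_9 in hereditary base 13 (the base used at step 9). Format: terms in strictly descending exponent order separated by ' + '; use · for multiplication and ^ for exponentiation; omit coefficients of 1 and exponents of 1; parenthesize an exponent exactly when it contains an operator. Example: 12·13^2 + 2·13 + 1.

9·13 + 6

i=0: 20 = 4^2 + 4 (b=4); 4→5: 5^2 + 5 = 30; 30−1 = 29
i=1: 29 = 5^2 + 4 (b=5); 5→6: 6^2 + 4 = 40; 40−1 = 39
i=2: 39 = 6^2 + 3 (b=6); 6→7: 7^2 + 3 = 52; 52−1 = 51
i=3: 51 = 7^2 + 2 (b=7); 7→8: 8^2 + 2 = 66; 66−1 = 65
i=4: 65 = 8^2 + 1 (b=8); 8→9: 9^2 + 1 = 82; 82−1 = 81
i=5: 81 = 9^2 (b=9); 9→10: 10^2 = 100; 100−1 = 99
i=6: 99 = 9·10 + 9 (b=10); 10→11: 9·11 + 9 = 108; 108−1 = 107
i=7: 107 = 9·11 + 8 (b=11); 11→12: 9·12 + 8 = 116; 116−1 = 115
i=8: 115 = 9·12 + 7 (b=12); 12→13: 9·13 + 7 = 124; 124−1 = 123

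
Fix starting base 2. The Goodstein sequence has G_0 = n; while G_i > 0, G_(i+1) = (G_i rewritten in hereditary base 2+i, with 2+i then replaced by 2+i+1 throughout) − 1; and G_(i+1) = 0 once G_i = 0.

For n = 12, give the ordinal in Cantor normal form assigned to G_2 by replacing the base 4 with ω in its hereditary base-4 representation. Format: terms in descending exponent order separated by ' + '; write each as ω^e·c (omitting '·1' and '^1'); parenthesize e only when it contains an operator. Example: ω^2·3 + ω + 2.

[0] 12 ≡ 2^(2 + 1) + 2^2 (base 2). Lift 3: 108. −1: 107.
[1] 107 ≡ 3^(3 + 1) + 2·3^2 + 2·3 + 2 (base 3). Lift 4: 1066. −1: 1065.
[2] 1065 ≡ 4^(4 + 1) + 2·4^2 + 2·4 + 1 (base 4). Lift 5: 15686. −1: 15685.

ω^(ω + 1) + ω^2·2 + ω·2 + 1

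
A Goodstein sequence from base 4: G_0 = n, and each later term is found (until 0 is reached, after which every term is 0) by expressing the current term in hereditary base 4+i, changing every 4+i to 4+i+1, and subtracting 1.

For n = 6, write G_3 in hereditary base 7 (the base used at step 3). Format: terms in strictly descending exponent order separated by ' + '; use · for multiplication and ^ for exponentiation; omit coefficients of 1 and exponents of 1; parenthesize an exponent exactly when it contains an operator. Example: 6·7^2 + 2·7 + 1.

6

i=0: 6 = 4 + 2 (b=4); 4→5: 5 + 2 = 7; 7−1 = 6
i=1: 6 = 5 + 1 (b=5); 5→6: 6 + 1 = 7; 7−1 = 6
i=2: 6 = 6 (b=6); 6→7: 7 = 7; 7−1 = 6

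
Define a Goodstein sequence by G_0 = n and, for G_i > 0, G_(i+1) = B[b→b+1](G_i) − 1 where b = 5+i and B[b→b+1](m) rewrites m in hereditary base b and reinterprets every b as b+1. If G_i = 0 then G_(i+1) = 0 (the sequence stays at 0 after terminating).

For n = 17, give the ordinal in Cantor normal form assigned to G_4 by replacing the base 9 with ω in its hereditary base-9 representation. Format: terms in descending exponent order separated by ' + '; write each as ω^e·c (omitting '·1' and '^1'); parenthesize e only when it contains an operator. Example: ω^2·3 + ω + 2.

ω·2 + 6

G_0 = 17. HB_5(17) = 3·5 + 2. Bump = 20. G_1 = 19.
G_1 = 19. HB_6(19) = 3·6 + 1. Bump = 22. G_2 = 21.
G_2 = 21. HB_7(21) = 3·7. Bump = 24. G_3 = 23.
G_3 = 23. HB_8(23) = 2·8 + 7. Bump = 25. G_4 = 24.
G_4 = 24. HB_9(24) = 2·9 + 6. Bump = 26. G_5 = 25.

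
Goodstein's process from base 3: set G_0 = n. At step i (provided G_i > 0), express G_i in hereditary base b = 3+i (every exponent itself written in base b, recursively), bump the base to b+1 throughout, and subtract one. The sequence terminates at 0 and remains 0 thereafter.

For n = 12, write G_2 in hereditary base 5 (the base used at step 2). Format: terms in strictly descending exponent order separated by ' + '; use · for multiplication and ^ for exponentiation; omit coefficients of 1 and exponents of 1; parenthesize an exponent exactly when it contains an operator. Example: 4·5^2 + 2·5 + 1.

5^2 + 2

step 0: 12 = 3^2 + 3; sub 4 for 3: 4^2 + 4; = 20; G_1 = 20−1 = 19
step 1: 19 = 4^2 + 3; sub 5 for 4: 5^2 + 3; = 28; G_2 = 28−1 = 27
step 2: 27 = 5^2 + 2; sub 6 for 5: 6^2 + 2; = 38; G_3 = 38−1 = 37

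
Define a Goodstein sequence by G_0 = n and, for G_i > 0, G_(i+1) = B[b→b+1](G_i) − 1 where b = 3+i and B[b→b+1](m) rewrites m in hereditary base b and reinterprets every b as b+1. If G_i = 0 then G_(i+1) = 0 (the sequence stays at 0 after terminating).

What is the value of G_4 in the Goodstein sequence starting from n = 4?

base 3: 4 = 3 + 1; at 4: 4 + 1 = 5; next = 4
base 4: 4 = 4; at 5: 5 = 5; next = 4
base 5: 4 = 4; at 6: 4 = 4; next = 3
base 6: 3 = 3; at 7: 3 = 3; next = 2

2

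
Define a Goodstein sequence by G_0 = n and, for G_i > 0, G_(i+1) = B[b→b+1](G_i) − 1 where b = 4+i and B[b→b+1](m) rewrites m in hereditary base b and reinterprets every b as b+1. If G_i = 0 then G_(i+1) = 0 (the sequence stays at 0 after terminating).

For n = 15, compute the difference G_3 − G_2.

2

(0) 15|_4 = 3·4 + 3 ↦ 3·5 + 3|_5 = 18 ⇒ 17
(1) 17|_5 = 3·5 + 2 ↦ 3·6 + 2|_6 = 20 ⇒ 19
(2) 19|_6 = 3·6 + 1 ↦ 3·7 + 1|_7 = 22 ⇒ 21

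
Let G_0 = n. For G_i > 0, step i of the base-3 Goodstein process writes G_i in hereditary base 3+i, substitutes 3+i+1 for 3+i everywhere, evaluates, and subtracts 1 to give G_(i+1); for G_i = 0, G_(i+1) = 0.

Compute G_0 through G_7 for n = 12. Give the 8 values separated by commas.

12, 19, 27, 37, 49, 63, 69, 75

base 3: 12 = 3^2 + 3; at 4: 4^2 + 4 = 20; next = 19
base 4: 19 = 4^2 + 3; at 5: 5^2 + 3 = 28; next = 27
base 5: 27 = 5^2 + 2; at 6: 6^2 + 2 = 38; next = 37
base 6: 37 = 6^2 + 1; at 7: 7^2 + 1 = 50; next = 49
base 7: 49 = 7^2; at 8: 8^2 = 64; next = 63
base 8: 63 = 7·8 + 7; at 9: 7·9 + 7 = 70; next = 69
base 9: 69 = 7·9 + 6; at 10: 7·10 + 6 = 76; next = 75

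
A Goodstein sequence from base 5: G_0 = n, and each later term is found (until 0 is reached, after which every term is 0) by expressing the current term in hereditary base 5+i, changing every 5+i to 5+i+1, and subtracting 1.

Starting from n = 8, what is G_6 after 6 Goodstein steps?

6

[0] 8 ≡ 5 + 3 (base 5). Lift 6: 9. −1: 8.
[1] 8 ≡ 6 + 2 (base 6). Lift 7: 9. −1: 8.
[2] 8 ≡ 7 + 1 (base 7). Lift 8: 9. −1: 8.
[3] 8 ≡ 8 (base 8). Lift 9: 9. −1: 8.
[4] 8 ≡ 8 (base 9). Lift 10: 8. −1: 7.
[5] 7 ≡ 7 (base 10). Lift 11: 7. −1: 6.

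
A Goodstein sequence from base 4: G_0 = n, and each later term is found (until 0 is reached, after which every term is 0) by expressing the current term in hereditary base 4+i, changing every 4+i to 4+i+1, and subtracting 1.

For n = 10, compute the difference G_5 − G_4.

0

i=0: 10 = 2·4 + 2 (b=4); 4→5: 2·5 + 2 = 12; 12−1 = 11
i=1: 11 = 2·5 + 1 (b=5); 5→6: 2·6 + 1 = 13; 13−1 = 12
i=2: 12 = 2·6 (b=6); 6→7: 2·7 = 14; 14−1 = 13
i=3: 13 = 7 + 6 (b=7); 7→8: 8 + 6 = 14; 14−1 = 13
i=4: 13 = 8 + 5 (b=8); 8→9: 9 + 5 = 14; 14−1 = 13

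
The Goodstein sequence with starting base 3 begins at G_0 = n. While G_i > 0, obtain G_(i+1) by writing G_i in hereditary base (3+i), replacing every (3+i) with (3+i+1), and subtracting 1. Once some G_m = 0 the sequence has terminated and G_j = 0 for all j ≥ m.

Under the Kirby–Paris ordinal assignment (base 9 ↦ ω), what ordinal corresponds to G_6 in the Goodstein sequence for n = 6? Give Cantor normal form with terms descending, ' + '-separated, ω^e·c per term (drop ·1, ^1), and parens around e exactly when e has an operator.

6

G_0=6  [base 3] 2·3  →[3↦4]→  2·4 = 8  −1 ⇒ G_1=7
G_1=7  [base 4] 4 + 3  →[4↦5]→  5 + 3 = 8  −1 ⇒ G_2=7
G_2=7  [base 5] 5 + 2  →[5↦6]→  6 + 2 = 8  −1 ⇒ G_3=7
G_3=7  [base 6] 6 + 1  →[6↦7]→  7 + 1 = 8  −1 ⇒ G_4=7
G_4=7  [base 7] 7  →[7↦8]→  8 = 8  −1 ⇒ G_5=7
G_5=7  [base 8] 7  →[8↦9]→  7 = 7  −1 ⇒ G_6=6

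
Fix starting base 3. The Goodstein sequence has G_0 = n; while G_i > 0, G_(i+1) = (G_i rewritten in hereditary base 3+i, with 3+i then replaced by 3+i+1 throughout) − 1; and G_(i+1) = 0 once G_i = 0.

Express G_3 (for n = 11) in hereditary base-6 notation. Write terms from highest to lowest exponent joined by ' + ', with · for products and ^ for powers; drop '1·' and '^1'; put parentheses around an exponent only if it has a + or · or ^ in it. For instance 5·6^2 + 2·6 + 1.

5·6 + 5

(0) 11|_3 = 3^2 + 2 ↦ 4^2 + 2|_4 = 18 ⇒ 17
(1) 17|_4 = 4^2 + 1 ↦ 5^2 + 1|_5 = 26 ⇒ 25
(2) 25|_5 = 5^2 ↦ 6^2|_6 = 36 ⇒ 35
(3) 35|_6 = 5·6 + 5 ↦ 5·7 + 5|_7 = 40 ⇒ 39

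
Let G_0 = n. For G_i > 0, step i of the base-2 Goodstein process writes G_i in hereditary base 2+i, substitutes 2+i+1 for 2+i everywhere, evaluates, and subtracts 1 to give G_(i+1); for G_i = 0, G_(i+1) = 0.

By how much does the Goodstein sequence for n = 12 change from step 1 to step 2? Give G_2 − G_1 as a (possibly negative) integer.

12 —HB2→ 2^(2 + 1) + 2^2 —bump→ 3^(3 + 1) + 3^3 = 108 —(−1)→ 107
107 —HB3→ 3^(3 + 1) + 2·3^2 + 2·3 + 2 —bump→ 4^(4 + 1) + 2·4^2 + 2·4 + 2 = 1066 —(−1)→ 1065

958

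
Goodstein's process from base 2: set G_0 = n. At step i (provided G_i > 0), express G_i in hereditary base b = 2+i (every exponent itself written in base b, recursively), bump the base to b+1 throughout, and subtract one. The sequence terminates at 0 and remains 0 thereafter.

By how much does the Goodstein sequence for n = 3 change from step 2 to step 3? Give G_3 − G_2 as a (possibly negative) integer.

G_0=3  [base 2] 2 + 1  →[2↦3]→  3 + 1 = 4  −1 ⇒ G_1=3
G_1=3  [base 3] 3  →[3↦4]→  4 = 4  −1 ⇒ G_2=3
G_2=3  [base 4] 3  →[4↦5]→  3 = 3  −1 ⇒ G_3=2

-1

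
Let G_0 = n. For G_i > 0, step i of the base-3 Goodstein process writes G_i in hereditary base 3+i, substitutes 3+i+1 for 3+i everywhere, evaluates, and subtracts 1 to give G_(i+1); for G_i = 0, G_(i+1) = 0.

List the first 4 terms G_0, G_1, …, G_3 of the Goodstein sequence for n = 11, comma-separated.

11, 17, 25, 35

11 —HB3→ 3^2 + 2 —bump→ 4^2 + 2 = 18 —(−1)→ 17
17 —HB4→ 4^2 + 1 —bump→ 5^2 + 1 = 26 —(−1)→ 25
25 —HB5→ 5^2 —bump→ 6^2 = 36 —(−1)→ 35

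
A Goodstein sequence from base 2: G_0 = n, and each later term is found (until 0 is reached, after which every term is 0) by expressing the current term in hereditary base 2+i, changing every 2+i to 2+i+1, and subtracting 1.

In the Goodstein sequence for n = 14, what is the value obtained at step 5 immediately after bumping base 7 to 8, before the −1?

14 —HB2→ 2^(2 + 1) + 2^2 + 2 —bump→ 3^(3 + 1) + 3^3 + 3 = 111 —(−1)→ 110
110 —HB3→ 3^(3 + 1) + 3^3 + 2 —bump→ 4^(4 + 1) + 4^4 + 2 = 1282 —(−1)→ 1281
1281 —HB4→ 4^(4 + 1) + 4^4 + 1 —bump→ 5^(5 + 1) + 5^5 + 1 = 18751 —(−1)→ 18750
18750 —HB5→ 5^(5 + 1) + 5^5 —bump→ 6^(6 + 1) + 6^6 = 326592 —(−1)→ 326591
326591 —HB6→ 6^(6 + 1) + 5·6^5 + 5·6^4 + 5·6^3 + 5·6^2 + 5·6 + 5 —bump→ 7^(7 + 1) + 5·7^5 + 5·7^4 + 5·7^3 + 5·7^2 + 5·7 + 5 = 5862841 —(−1)→ 5862840
5862840 —HB7→ 7^(7 + 1) + 5·7^5 + 5·7^4 + 5·7^3 + 5·7^2 + 5·7 + 4 —bump→ 8^(8 + 1) + 5·8^5 + 5·8^4 + 5·8^3 + 5·8^2 + 5·8 + 4 = 134404972 —(−1)→ 134404971

134404972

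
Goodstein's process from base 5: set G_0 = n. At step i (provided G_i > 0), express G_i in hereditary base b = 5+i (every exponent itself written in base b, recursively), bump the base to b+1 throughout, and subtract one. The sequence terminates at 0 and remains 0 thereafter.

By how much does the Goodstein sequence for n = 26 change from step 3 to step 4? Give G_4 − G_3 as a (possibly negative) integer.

G_0 = 26. HB_5(26) = 5^2 + 1. Bump = 37. G_1 = 36.
G_1 = 36. HB_6(36) = 6^2. Bump = 49. G_2 = 48.
G_2 = 48. HB_7(48) = 6·7 + 6. Bump = 54. G_3 = 53.
G_3 = 53. HB_8(53) = 6·8 + 5. Bump = 59. G_4 = 58.

5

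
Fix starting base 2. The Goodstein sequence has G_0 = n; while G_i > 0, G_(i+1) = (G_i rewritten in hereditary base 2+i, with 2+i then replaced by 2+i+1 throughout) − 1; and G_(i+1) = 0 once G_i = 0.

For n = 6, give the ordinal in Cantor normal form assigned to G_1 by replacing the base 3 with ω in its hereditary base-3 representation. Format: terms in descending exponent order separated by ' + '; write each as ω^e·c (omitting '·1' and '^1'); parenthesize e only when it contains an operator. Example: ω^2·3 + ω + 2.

ω^ω + 2

[0] 6 ≡ 2^2 + 2 (base 2). Lift 3: 30. −1: 29.
[1] 29 ≡ 3^3 + 2 (base 3). Lift 4: 258. −1: 257.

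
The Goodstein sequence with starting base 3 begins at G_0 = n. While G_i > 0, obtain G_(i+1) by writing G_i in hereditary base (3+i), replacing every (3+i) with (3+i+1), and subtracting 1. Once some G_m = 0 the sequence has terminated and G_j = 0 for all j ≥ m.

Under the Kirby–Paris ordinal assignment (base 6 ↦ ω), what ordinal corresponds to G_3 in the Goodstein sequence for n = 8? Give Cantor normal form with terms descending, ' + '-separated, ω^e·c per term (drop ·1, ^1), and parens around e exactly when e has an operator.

i=0: 8 = 2·3 + 2 (b=3); 3→4: 2·4 + 2 = 10; 10−1 = 9
i=1: 9 = 2·4 + 1 (b=4); 4→5: 2·5 + 1 = 11; 11−1 = 10
i=2: 10 = 2·5 (b=5); 5→6: 2·6 = 12; 12−1 = 11
i=3: 11 = 6 + 5 (b=6); 6→7: 7 + 5 = 12; 12−1 = 11

ω + 5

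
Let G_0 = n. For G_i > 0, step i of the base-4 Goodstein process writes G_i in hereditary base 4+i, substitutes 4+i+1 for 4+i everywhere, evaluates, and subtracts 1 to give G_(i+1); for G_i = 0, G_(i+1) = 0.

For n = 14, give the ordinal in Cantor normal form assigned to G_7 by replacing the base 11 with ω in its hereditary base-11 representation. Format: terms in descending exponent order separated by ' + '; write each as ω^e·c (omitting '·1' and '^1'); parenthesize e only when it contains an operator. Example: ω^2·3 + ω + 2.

ω·2 + 2

G_0 = 14. HB_4(14) = 3·4 + 2. Bump = 17. G_1 = 16.
G_1 = 16. HB_5(16) = 3·5 + 1. Bump = 19. G_2 = 18.
G_2 = 18. HB_6(18) = 3·6. Bump = 21. G_3 = 20.
G_3 = 20. HB_7(20) = 2·7 + 6. Bump = 22. G_4 = 21.
G_4 = 21. HB_8(21) = 2·8 + 5. Bump = 23. G_5 = 22.
G_5 = 22. HB_9(22) = 2·9 + 4. Bump = 24. G_6 = 23.
G_6 = 23. HB_10(23) = 2·10 + 3. Bump = 25. G_7 = 24.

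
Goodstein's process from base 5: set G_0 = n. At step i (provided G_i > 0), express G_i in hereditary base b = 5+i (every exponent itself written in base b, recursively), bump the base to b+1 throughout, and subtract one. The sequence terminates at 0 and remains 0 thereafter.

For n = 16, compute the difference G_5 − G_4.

1

step 0: 16 = 3·5 + 1; sub 6 for 5: 3·6 + 1; = 19; G_1 = 19−1 = 18
step 1: 18 = 3·6; sub 7 for 6: 3·7; = 21; G_2 = 21−1 = 20
step 2: 20 = 2·7 + 6; sub 8 for 7: 2·8 + 6; = 22; G_3 = 22−1 = 21
step 3: 21 = 2·8 + 5; sub 9 for 8: 2·9 + 5; = 23; G_4 = 23−1 = 22
step 4: 22 = 2·9 + 4; sub 10 for 9: 2·10 + 4; = 24; G_5 = 24−1 = 23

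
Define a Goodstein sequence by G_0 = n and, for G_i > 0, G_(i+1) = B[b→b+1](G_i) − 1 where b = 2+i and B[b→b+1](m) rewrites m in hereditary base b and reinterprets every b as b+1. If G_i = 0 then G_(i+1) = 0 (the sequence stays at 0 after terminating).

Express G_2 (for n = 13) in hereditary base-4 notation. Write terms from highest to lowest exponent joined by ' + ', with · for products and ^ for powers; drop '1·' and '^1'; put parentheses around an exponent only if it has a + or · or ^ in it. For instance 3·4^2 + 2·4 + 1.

(0) 13|_2 = 2^(2 + 1) + 2^2 + 1 ↦ 3^(3 + 1) + 3^3 + 1|_3 = 109 ⇒ 108
(1) 108|_3 = 3^(3 + 1) + 3^3 ↦ 4^(4 + 1) + 4^4|_4 = 1280 ⇒ 1279
(2) 1279|_4 = 4^(4 + 1) + 3·4^3 + 3·4^2 + 3·4 + 3 ↦ 5^(5 + 1) + 3·5^3 + 3·5^2 + 3·5 + 3|_5 = 16093 ⇒ 16092

4^(4 + 1) + 3·4^3 + 3·4^2 + 3·4 + 3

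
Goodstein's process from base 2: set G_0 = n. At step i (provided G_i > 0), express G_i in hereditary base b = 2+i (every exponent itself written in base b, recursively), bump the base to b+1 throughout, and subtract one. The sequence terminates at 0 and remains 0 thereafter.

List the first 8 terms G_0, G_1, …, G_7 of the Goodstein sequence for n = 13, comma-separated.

13, 108, 1279, 16092, 280711, 5765998, 134219479, 3486786855

G_0 = 13. HB_2(13) = 2^(2 + 1) + 2^2 + 1. Bump = 109. G_1 = 108.
G_1 = 108. HB_3(108) = 3^(3 + 1) + 3^3. Bump = 1280. G_2 = 1279.
G_2 = 1279. HB_4(1279) = 4^(4 + 1) + 3·4^3 + 3·4^2 + 3·4 + 3. Bump = 16093. G_3 = 16092.
G_3 = 16092. HB_5(16092) = 5^(5 + 1) + 3·5^3 + 3·5^2 + 3·5 + 2. Bump = 280712. G_4 = 280711.
G_4 = 280711. HB_6(280711) = 6^(6 + 1) + 3·6^3 + 3·6^2 + 3·6 + 1. Bump = 5765999. G_5 = 5765998.
G_5 = 5765998. HB_7(5765998) = 7^(7 + 1) + 3·7^3 + 3·7^2 + 3·7. Bump = 134219480. G_6 = 134219479.
G_6 = 134219479. HB_8(134219479) = 8^(8 + 1) + 3·8^3 + 3·8^2 + 2·8 + 7. Bump = 3486786856. G_7 = 3486786855.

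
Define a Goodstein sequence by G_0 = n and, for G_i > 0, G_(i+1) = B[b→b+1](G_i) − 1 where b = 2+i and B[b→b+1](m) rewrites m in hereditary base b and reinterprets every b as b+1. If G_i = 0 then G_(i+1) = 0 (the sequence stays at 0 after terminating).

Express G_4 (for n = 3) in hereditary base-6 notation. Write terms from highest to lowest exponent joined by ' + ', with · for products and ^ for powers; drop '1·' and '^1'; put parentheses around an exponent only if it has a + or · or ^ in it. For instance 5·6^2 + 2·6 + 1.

[0] 3 ≡ 2 + 1 (base 2). Lift 3: 4. −1: 3.
[1] 3 ≡ 3 (base 3). Lift 4: 4. −1: 3.
[2] 3 ≡ 3 (base 4). Lift 5: 3. −1: 2.
[3] 2 ≡ 2 (base 5). Lift 6: 2. −1: 1.

1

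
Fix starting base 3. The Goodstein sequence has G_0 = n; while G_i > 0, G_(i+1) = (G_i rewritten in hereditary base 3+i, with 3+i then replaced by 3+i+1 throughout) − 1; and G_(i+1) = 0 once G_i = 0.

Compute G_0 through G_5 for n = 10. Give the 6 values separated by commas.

G_0 = 10. HB_3(10) = 3^2 + 1. Bump = 17. G_1 = 16.
G_1 = 16. HB_4(16) = 4^2. Bump = 25. G_2 = 24.
G_2 = 24. HB_5(24) = 4·5 + 4. Bump = 28. G_3 = 27.
G_3 = 27. HB_6(27) = 4·6 + 3. Bump = 31. G_4 = 30.
G_4 = 30. HB_7(30) = 4·7 + 2. Bump = 34. G_5 = 33.

10, 16, 24, 27, 30, 33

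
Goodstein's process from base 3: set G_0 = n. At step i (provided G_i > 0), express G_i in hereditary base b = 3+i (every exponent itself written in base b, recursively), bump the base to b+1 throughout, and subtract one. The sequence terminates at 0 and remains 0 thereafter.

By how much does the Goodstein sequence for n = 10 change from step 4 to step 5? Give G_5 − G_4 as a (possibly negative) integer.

[0] 10 ≡ 3^2 + 1 (base 3). Lift 4: 17. −1: 16.
[1] 16 ≡ 4^2 (base 4). Lift 5: 25. −1: 24.
[2] 24 ≡ 4·5 + 4 (base 5). Lift 6: 28. −1: 27.
[3] 27 ≡ 4·6 + 3 (base 6). Lift 7: 31. −1: 30.
[4] 30 ≡ 4·7 + 2 (base 7). Lift 8: 34. −1: 33.

3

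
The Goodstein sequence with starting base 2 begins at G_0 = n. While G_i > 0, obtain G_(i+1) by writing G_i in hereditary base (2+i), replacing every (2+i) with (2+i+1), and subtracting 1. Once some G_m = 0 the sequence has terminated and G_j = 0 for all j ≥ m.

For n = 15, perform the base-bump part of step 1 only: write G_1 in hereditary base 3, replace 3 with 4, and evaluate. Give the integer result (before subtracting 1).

1284

step 0: 15 = 2^(2 + 1) + 2^2 + 2 + 1; sub 3 for 2: 3^(3 + 1) + 3^3 + 3 + 1; = 112; G_1 = 112−1 = 111
step 1: 111 = 3^(3 + 1) + 3^3 + 3; sub 4 for 3: 4^(4 + 1) + 4^4 + 4; = 1284; G_2 = 1284−1 = 1283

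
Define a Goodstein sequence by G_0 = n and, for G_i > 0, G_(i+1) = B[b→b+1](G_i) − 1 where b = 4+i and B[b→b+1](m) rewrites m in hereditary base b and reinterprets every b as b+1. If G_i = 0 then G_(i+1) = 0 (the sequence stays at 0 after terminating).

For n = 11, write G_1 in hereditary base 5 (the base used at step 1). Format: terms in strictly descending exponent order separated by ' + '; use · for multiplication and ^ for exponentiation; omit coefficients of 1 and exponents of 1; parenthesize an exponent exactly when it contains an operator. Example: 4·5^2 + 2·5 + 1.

base 4: 11 = 2·4 + 3; at 5: 2·5 + 3 = 13; next = 12
base 5: 12 = 2·5 + 2; at 6: 2·6 + 2 = 14; next = 13

2·5 + 2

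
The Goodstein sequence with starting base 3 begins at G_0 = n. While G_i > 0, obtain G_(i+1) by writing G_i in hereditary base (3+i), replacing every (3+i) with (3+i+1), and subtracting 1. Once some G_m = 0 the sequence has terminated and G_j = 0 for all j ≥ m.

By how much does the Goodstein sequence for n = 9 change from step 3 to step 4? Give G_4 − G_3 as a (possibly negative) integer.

9 —HB3→ 3^2 —bump→ 4^2 = 16 —(−1)→ 15
15 —HB4→ 3·4 + 3 —bump→ 3·5 + 3 = 18 —(−1)→ 17
17 —HB5→ 3·5 + 2 —bump→ 3·6 + 2 = 20 —(−1)→ 19
19 —HB6→ 3·6 + 1 —bump→ 3·7 + 1 = 22 —(−1)→ 21

2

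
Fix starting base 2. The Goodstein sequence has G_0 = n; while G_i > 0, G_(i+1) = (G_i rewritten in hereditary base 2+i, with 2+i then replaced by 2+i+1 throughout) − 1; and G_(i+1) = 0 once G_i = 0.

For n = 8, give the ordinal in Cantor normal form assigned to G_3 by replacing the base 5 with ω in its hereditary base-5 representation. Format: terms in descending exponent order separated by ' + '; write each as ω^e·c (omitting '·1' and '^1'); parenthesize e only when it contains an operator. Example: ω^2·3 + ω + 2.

ω^ω·2 + ω^2·2 + ω·2

8 —HB2→ 2^(2 + 1) —bump→ 3^(3 + 1) = 81 —(−1)→ 80
80 —HB3→ 2·3^3 + 2·3^2 + 2·3 + 2 —bump→ 2·4^4 + 2·4^2 + 2·4 + 2 = 554 —(−1)→ 553
553 —HB4→ 2·4^4 + 2·4^2 + 2·4 + 1 —bump→ 2·5^5 + 2·5^2 + 2·5 + 1 = 6311 —(−1)→ 6310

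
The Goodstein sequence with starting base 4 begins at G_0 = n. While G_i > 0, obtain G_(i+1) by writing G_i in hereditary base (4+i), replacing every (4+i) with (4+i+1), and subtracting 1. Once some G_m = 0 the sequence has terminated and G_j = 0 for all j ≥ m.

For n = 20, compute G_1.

20 —HB4→ 4^2 + 4 —bump→ 5^2 + 5 = 30 —(−1)→ 29
29 —HB5→ 5^2 + 4 —bump→ 6^2 + 4 = 40 —(−1)→ 39

29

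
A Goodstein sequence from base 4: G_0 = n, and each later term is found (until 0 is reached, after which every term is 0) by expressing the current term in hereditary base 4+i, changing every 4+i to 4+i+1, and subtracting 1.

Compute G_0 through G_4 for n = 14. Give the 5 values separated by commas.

i=0: 14 = 3·4 + 2 (b=4); 4→5: 3·5 + 2 = 17; 17−1 = 16
i=1: 16 = 3·5 + 1 (b=5); 5→6: 3·6 + 1 = 19; 19−1 = 18
i=2: 18 = 3·6 (b=6); 6→7: 3·7 = 21; 21−1 = 20
i=3: 20 = 2·7 + 6 (b=7); 7→8: 2·8 + 6 = 22; 22−1 = 21

14, 16, 18, 20, 21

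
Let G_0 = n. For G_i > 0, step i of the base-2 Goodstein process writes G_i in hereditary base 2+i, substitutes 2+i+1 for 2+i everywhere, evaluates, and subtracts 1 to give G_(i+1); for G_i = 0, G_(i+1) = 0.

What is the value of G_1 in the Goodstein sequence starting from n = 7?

G_0=7  [base 2] 2^2 + 2 + 1  →[2↦3]→  3^3 + 3 + 1 = 31  −1 ⇒ G_1=30
G_1=30  [base 3] 3^3 + 3  →[3↦4]→  4^4 + 4 = 260  −1 ⇒ G_2=259

30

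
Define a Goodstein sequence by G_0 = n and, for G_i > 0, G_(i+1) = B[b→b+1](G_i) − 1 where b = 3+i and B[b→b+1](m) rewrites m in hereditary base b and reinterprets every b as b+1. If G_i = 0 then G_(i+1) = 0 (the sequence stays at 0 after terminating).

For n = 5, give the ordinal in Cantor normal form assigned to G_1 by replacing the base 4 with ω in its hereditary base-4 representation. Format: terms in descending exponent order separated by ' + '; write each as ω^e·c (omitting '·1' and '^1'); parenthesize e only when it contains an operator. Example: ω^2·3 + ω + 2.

ω + 1

G_0 = 5. HB_3(5) = 3 + 2. Bump = 6. G_1 = 5.
G_1 = 5. HB_4(5) = 4 + 1. Bump = 6. G_2 = 5.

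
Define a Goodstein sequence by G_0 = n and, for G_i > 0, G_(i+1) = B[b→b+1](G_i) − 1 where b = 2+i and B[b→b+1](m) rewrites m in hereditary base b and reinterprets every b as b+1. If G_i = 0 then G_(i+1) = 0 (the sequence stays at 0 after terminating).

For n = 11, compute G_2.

1027

base 2: 11 = 2^(2 + 1) + 2 + 1; at 3: 3^(3 + 1) + 3 + 1 = 85; next = 84
base 3: 84 = 3^(3 + 1) + 3; at 4: 4^(4 + 1) + 4 = 1028; next = 1027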